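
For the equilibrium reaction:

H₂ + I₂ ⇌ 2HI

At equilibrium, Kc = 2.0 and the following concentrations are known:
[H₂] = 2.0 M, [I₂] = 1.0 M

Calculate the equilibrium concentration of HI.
[HI] = 2.0000 M

Kc = ([HI]^2) / ([H₂] × [I₂]) = 2.0
[HI]^2 = Kc · (reactant terms)/(other product terms) = 2.0 · 2 / 1 = 4
[HI] = (4)^(1/2) = 2.0000 M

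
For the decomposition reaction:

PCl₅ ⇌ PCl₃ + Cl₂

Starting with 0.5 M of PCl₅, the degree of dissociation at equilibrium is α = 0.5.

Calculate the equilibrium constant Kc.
K_c = 0.2500

x = α·[A]₀ = 0.5 × 0.5 = 0.25 M dissociated.
At eq: [PCl₅] = 0.5 − 0.25 = 0.25 M; [PCl₃] = [Cl₂] = x = 0.25 M.
Kc = [PCl₃][Cl₂]/[PCl₅] = (0.25)²/0.25 = 0.25.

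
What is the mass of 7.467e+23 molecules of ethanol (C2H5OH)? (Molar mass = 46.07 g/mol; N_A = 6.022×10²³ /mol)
Moles = 7.467e+23 ÷ 6.022×10²³ = 1.23995 mol
Mass = 1.23995 mol × 46.07 g/mol = 57.12 g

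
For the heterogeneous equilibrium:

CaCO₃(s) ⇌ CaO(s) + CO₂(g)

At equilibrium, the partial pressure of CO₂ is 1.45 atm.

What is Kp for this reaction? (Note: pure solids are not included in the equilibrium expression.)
K_p = 1.45

Solids (CaCO₃, CaO) have activity 1 and are excluded.
Kp = P(CO₂) = 1.45.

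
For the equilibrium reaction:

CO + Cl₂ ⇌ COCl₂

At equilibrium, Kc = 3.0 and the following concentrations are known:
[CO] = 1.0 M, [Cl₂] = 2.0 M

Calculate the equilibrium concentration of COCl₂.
[COCl₂] = 6.0000 M

Kc = ([COCl₂]) / ([CO] × [Cl₂]) = 3.0
[COCl₂]^1 = Kc · (reactant terms)/(other product terms) = 3.0 · 2 / 1 = 6
[COCl₂] = 6.0000 M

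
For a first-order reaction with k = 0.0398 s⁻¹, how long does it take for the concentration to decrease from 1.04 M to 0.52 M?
17.42 s

From ln[A] = ln[A]₀ - k·t: t = ln([A]₀/[A])/k = ln(1.04/0.52)/0.0398 = ln(2.0000)/0.0398 = 0.6931/0.0398 = 17.42 s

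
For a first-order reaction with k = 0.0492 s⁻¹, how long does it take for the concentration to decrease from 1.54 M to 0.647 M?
17.63 s

From ln[A] = ln[A]₀ - k·t: t = ln([A]₀/[A])/k = ln(1.54/0.647)/0.0492 = ln(2.3802)/0.0492 = 0.8672/0.0492 = 17.63 s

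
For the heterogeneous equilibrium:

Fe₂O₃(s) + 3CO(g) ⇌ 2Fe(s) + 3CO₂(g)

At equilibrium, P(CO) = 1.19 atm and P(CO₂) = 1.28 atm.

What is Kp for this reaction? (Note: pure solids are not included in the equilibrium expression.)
K_p = 1.244

Solids (Fe₂O₃, Fe) are excluded.
Kp = P(CO₂)³/P(CO)³ = (1.28)³/(1.19)³ = 2.097/1.685 = 1.244.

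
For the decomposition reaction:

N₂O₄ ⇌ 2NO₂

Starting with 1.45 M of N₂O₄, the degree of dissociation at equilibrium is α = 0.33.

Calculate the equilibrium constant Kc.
K_c = 0.9427

x = α·[A]₀ = 0.33 × 1.45 = 0.4785 M dissociated.
At eq: [N₂O₄] = 1.45 − 0.4785 = 0.9715 M; [NO₂] = 2x = 0.957 M.
Kc = [NO₂]²/[N₂O₄] = (0.957)²/0.9715 = 0.9427.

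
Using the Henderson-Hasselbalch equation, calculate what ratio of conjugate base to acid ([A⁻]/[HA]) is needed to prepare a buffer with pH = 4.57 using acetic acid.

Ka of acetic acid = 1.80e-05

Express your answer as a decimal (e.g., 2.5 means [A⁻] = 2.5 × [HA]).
[A⁻]/[HA] = 0.669

pKa = −log(1.80e-05) = 4.7447. pH = pKa + log([A⁻]/[HA]). 4.57 = 4.7447 + log(ratio). log(ratio) = 4.57 − 4.7447 = -0.1747. ratio = 10^(-0.1747) = 0.669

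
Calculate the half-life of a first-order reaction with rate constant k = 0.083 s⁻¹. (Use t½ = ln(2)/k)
8.35 s

t½ = ln(2)/k = 0.6931/0.083 = 8.35 s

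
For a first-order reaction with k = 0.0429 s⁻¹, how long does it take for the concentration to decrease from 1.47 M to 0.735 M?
16.16 s

From ln[A] = ln[A]₀ - k·t: t = ln([A]₀/[A])/k = ln(1.47/0.735)/0.0429 = ln(2.0000)/0.0429 = 0.6931/0.0429 = 16.16 s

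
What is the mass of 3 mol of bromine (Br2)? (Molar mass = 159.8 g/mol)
Mass = 3 mol × 159.8 g/mol = 479.4 g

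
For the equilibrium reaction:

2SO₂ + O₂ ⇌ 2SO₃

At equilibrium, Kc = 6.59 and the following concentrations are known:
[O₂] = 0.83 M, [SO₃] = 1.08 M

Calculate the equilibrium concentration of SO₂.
[SO₂] = 0.4618 M

Kc = ([SO₃]^2) / ([SO₂]^2 × [O₂]) = 6.59
[SO₂]^2 = (product terms)/(Kc · other reactant terms) = 1.1664 / (6.59 · 0.83) = 0.21325
[SO₂] = (0.21325)^(1/2) = 0.4618 M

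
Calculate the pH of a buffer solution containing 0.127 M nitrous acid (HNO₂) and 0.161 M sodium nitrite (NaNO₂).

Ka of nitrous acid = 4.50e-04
pH = 3.45

pKa = -log(4.50e-04) = 3.35. pH = pKa + log([A⁻]/[HA]) = 3.35 + log(0.161/0.127)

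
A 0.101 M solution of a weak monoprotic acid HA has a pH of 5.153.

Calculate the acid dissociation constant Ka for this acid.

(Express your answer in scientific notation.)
K_a = 4.89e-10

[H⁺] = 10^(−pH) = 10^(−5.153) = 7.031e-06 M. For HA ⇌ H⁺ + A⁻, Ka = x²/(C − x) = (7.031e-06)²/(0.101 − 7.031e-06) = 4.89e-10.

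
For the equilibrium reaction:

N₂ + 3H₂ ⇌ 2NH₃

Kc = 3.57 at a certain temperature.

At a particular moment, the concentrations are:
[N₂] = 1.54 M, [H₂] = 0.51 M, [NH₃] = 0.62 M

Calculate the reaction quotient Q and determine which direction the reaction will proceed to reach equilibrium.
Q = 1.882, Q < K, reaction proceeds forward (toward products)

Q = ([NH₃]^2) / ([N₂] × [H₂]^3)
  = ((0.62)^2) / ((1.54)·(0.51)^3) = 0.3844/0.20428 = 1.882
Since Q = 1.882 < Kc = 3.57, the reaction proceeds forward (toward products) to reach equilibrium.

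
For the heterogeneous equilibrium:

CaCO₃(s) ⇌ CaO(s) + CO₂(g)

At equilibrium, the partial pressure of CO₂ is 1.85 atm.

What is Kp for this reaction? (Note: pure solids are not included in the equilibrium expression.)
K_p = 1.85

Solids (CaCO₃, CaO) have activity 1 and are excluded.
Kp = P(CO₂) = 1.85.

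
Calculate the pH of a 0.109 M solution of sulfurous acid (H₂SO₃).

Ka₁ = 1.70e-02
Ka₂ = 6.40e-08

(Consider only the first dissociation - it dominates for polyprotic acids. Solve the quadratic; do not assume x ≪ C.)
pH = 1.45

x² + Ka₁·x − Ka₁·C = 0 with Ka₁ = 1.70e-02, C = 0.109.
x = (−Ka₁ + √(Ka₁² + 4·Ka₁·C))/2 = 3.5378e-02 M, so pH = 1.45.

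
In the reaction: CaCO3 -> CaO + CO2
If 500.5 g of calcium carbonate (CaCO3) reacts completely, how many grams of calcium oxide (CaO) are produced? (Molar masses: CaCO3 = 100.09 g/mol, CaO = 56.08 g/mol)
Moles of CaCO3 = 500.5 g ÷ 100.09 g/mol = 5.0005 mol
Mole ratio: 1 mol CaO / 1 mol CaCO3
Moles of CaO = 5.0005 × (1/1) = 5.0005 mol
Mass of CaO = 5.0005 mol × 56.08 g/mol = 280.4 g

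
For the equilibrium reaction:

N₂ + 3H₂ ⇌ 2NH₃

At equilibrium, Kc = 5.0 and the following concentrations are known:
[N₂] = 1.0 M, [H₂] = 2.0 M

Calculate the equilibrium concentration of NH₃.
[NH₃] = 6.3246 M

Kc = ([NH₃]^2) / ([N₂] × [H₂]^3) = 5.0
[NH₃]^2 = Kc · (reactant terms)/(other product terms) = 5.0 · 8 / 1 = 40
[NH₃] = (40)^(1/2) = 6.3246 M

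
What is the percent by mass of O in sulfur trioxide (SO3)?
Mass of O in formula = 16.0 × 3 = 48 g/mol
Molar mass = 80.07 g/mol
% O = (48/80.07) × 100% = 59.95%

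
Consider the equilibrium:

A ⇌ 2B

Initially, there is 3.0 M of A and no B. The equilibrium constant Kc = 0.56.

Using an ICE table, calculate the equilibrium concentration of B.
[B] = 1.164 M

ICE: [A] = 3.0 − x, [B] = 2x.
Kc = (2x)²/(3.0 − x) = 0.56 ⇒ 4x² + 0.56x − 1.68 = 0.
x = (−0.56 + √(0.56² + 4·4·1.68))/(2·4) = (−0.56 + √27.194)/8 = 0.58184.
[B] = 2x = 1.164 M.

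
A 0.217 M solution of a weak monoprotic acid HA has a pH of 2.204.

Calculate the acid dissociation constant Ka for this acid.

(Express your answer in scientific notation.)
K_a = 1.85e-04

[H⁺] = 10^(−pH) = 10^(−2.204) = 6.252e-03 M. For HA ⇌ H⁺ + A⁻, Ka = x²/(C − x) = (6.252e-03)²/(0.217 − 6.252e-03) = 1.85e-04.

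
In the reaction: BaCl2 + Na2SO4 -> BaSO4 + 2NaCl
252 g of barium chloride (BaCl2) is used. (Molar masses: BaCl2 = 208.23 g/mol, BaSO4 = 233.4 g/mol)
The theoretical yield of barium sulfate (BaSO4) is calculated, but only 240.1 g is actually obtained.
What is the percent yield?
Moles of BaCl2 = 252 g ÷ 208.23 g/mol = 1.2102 mol
Mole ratio: 1 mol BaSO4 / 1 mol BaCl2
Moles of BaSO4 = 1.2102 × (1/1) = 1.2102 mol
Theoretical yield = 1.2102 mol × 233.4 g/mol = 282.46 g
Actual yield = 240.1 g
Percent yield = (240.1 / 282.46) × 100% = 85.0%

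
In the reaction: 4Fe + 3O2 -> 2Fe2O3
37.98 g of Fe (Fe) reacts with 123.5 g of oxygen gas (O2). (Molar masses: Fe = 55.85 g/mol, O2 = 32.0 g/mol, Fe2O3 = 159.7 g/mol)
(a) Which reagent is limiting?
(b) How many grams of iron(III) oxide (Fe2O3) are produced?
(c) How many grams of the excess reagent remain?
(a) Fe, (b) 54.3 g, (c) 107.2 g

Moles of Fe = 37.98 g ÷ 55.85 g/mol = 0.680036 mol
Moles of O2 = 123.5 g ÷ 32.0 g/mol = 3.85938 mol
Moles ÷ coefficient: Fe: 0.680036/4 = 0.17, O2: 3.85938/3 = 1.286
(a) Fe has the smaller value, so Fe is the limiting reagent.
(b) Moles of Fe2O3 = 0.680036 mol Fe × (2/4) = 0.340018 mol; mass = 0.340018 mol × 159.7 g/mol = 54.3 g
(c) O2 consumed = 0.680036 × (3/4) = 0.510027 mol; remaining = 3.85938 − 0.510027 = 3.34935 mol; mass = 3.34935 mol × 32.0 g/mol = 107.2 g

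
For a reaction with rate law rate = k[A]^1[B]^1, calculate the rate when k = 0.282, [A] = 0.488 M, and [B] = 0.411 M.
0.05656 M/s

rate = k·[A]^1·[B]^1 = 0.282·(0.488)^1·(0.411)^1 = 0.282·0.488·0.411 = 0.05656 M/s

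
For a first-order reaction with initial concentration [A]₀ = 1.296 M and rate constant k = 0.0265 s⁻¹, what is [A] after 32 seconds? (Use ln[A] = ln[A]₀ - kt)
0.5550 M

ln[A] = ln[A]₀ - k·t = ln(1.296) - (0.0265)·(32) = 0.2593 - 0.8480 = -0.5887
[A] = e^(-0.5887) = 0.5550 M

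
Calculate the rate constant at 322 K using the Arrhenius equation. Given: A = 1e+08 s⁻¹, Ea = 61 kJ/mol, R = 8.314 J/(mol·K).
1.27e-02 s⁻¹

k = A·exp(-Ea/(R·T)) = 1e+08·exp(-61000/(8.314·322)) = 1e+08·exp(-22.7858) = 1e+08·1.2713e-10 = 1.27e-02 s⁻¹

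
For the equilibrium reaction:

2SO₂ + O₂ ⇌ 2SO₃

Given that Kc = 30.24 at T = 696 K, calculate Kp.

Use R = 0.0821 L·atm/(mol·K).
K_p = 0.5292

Δn = (moles gaseous products) − (moles gaseous reactants) = -1
T = 696 K; RT = 0.0821 × 696 = 57.1416
Kp = Kc·(RT)^Δn = 30.24 × (57.1416)^-1 = 30.24 × 0.0175004 = 0.5292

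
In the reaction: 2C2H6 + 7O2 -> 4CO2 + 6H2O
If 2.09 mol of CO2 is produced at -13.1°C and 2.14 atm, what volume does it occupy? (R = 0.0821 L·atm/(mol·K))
T = -13.1°C + 273.15 = 260.05 K
V = nRT/P = (2.09 × 0.0821 × 260.05) / 2.14
V = 20.85 L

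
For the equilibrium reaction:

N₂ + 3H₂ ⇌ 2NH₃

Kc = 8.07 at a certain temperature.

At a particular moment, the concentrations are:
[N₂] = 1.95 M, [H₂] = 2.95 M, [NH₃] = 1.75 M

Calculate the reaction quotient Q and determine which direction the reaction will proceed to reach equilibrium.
Q = 0.061, Q < K, reaction proceeds forward (toward products)

Q = ([NH₃]^2) / ([N₂] × [H₂]^3)
  = ((1.75)^2) / ((1.95)·(2.95)^3) = 3.0625/50.061 = 0.06118
Since Q = 0.06118 < Kc = 8.07, the reaction proceeds forward (toward products) to reach equilibrium.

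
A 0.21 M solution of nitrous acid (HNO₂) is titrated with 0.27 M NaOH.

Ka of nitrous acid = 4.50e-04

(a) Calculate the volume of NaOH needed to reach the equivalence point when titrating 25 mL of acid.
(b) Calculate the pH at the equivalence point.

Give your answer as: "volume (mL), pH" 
V = 19.4 mL, pH = 8.21

(a) At equivalence: moles acid = moles base.
moles acid = 0.21 × 0.025 = 0.00525 mol; V_NaOH = 0.00525/0.27 = 0.01944 L = 19.4 mL.
(b) At equivalence, all acid → conjugate base A⁻ at [A⁻] = 0.00525/0.04444 = 0.1181 M.
Kb = Kw/Ka = 1.0e-14/4.50e-04 = 2.222e-11; [OH⁻] = √(Kb·[A⁻]) = 1.620e-06; pOH = 5.79; pH = 14 − pOH = 8.21.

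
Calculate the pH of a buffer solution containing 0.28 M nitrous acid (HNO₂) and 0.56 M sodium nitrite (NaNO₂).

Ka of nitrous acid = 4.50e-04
pH = 3.65

pKa = -log(4.50e-04) = 3.35. pH = pKa + log([A⁻]/[HA]) = 3.35 + log(0.56/0.28)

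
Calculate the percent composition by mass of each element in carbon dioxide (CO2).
C: 27.29%, O: 72.71%

Molar mass of CO2 = 44.01 g/mol
% C = (1 × 12.01) / 44.01 × 100% = 12.01 / 44.01 × 100% = 27.29%
% O = (2 × 16.0) / 44.01 × 100% = 32 / 44.01 × 100% = 72.71%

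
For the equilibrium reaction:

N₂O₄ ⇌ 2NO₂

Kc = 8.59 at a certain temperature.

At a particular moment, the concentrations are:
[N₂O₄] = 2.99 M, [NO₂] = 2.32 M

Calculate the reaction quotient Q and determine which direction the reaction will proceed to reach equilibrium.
Q = 1.800, Q < K, reaction proceeds forward (toward products)

Q = ([NO₂]^2) / ([N₂O₄])
  = ((2.32)^2) / ((2.99)) = 5.3824/2.99 = 1.8
Since Q = 1.8 < Kc = 8.59, the reaction proceeds forward (toward products) to reach equilibrium.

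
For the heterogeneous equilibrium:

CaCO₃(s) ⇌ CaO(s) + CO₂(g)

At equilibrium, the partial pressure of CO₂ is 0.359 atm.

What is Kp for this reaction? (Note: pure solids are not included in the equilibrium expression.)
K_p = 0.359

Solids (CaCO₃, CaO) have activity 1 and are excluded.
Kp = P(CO₂) = 0.359.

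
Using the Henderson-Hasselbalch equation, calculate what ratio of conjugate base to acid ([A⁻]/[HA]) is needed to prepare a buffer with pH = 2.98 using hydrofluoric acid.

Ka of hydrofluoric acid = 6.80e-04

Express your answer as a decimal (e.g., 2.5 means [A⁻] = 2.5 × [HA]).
[A⁻]/[HA] = 0.649

pKa = −log(6.80e-04) = 3.1675. pH = pKa + log([A⁻]/[HA]). 2.98 = 3.1675 + log(ratio). log(ratio) = 2.98 − 3.1675 = -0.1875. ratio = 10^(-0.1875) = 0.649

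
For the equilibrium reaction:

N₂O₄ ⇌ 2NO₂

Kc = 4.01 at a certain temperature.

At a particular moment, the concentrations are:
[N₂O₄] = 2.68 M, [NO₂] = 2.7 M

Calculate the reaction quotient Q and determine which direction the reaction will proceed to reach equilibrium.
Q = 2.720, Q < K, reaction proceeds forward (toward products)

Q = ([NO₂]^2) / ([N₂O₄])
  = ((2.7)^2) / ((2.68)) = 7.29/2.68 = 2.72
Since Q = 2.72 < Kc = 4.01, the reaction proceeds forward (toward products) to reach equilibrium.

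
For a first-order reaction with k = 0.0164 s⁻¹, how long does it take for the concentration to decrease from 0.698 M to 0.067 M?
142.90 s

From ln[A] = ln[A]₀ - k·t: t = ln([A]₀/[A])/k = ln(0.698/0.067)/0.0164 = ln(10.4179)/0.0164 = 2.3435/0.0164 = 142.90 s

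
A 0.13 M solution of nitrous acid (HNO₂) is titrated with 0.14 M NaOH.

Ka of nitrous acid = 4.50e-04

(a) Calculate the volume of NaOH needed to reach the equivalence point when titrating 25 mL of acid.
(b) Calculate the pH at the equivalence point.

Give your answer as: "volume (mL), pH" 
V = 23.2 mL, pH = 8.09

(a) At equivalence: moles acid = moles base.
moles acid = 0.13 × 0.025 = 0.00325 mol; V_NaOH = 0.00325/0.14 = 0.02321 L = 23.2 mL.
(b) At equivalence, all acid → conjugate base A⁻ at [A⁻] = 0.00325/0.04821 = 0.06741 M.
Kb = Kw/Ka = 1.0e-14/4.50e-04 = 2.222e-11; [OH⁻] = √(Kb·[A⁻]) = 1.224e-06; pOH = 5.91; pH = 14 − pOH = 8.09.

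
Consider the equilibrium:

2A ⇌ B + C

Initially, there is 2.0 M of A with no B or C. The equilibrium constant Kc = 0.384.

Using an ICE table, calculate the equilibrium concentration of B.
[B] = 0.553 M

ICE: [A] = 2.0 − 2x, [B] = [C] = x.
Kc = x²/(2.0 − 2x)² = 0.384 ⇒ √Kc = x/(2.0 − 2x).
x = √0.384·2.0/(1 + 2√0.384) = 0.61968·2.0/2.2394 = 0.55344.
[B] = x = 0.553 M.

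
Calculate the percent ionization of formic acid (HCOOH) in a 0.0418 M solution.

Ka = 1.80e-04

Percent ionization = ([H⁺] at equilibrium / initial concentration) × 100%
Percent ionization = 6.35%

Let x = [H⁺]. Ka = x²/(C - x) ⇒ x² + (1.80e-04)x - (1.80e-04)(0.0418) = 0. x = 2.6545e-03. Percent = (2.6545e-03/0.0418) × 100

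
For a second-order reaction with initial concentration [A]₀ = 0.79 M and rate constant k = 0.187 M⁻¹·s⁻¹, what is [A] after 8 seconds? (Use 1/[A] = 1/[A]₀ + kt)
0.3621 M

1/[A] = 1/[A]₀ + k·t = 1/0.79 + (0.187)·(8) = 1.2658 + 1.4960 = 2.7618
[A] = 1/2.7618 = 0.3621 M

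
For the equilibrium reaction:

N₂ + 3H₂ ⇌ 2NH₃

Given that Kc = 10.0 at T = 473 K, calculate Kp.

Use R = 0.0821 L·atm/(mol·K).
K_p = 0.0066

Δn = (moles gaseous products) − (moles gaseous reactants) = -2
T = 473 K; RT = 0.0821 × 473 = 38.8333
Kp = Kc·(RT)^Δn = 10.0 × (38.8333)^-2 = 10.0 × 0.000663119 = 0.0066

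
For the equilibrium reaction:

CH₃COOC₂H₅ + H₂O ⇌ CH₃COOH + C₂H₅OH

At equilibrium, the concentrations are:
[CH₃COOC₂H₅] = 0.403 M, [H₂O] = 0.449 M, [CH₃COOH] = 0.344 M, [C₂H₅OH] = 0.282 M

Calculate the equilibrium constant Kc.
K_c = 0.5361

Kc = ([CH₃COOH] × [C₂H₅OH]) / ([CH₃COOC₂H₅] × [H₂O])
   = ((0.344)·(0.282)) / ((0.403)·(0.449))
   = 0.097008 / 0.18095 = 0.5361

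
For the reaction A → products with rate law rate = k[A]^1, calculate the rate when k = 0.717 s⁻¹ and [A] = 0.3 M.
0.2151 M/s

rate = k·[A]^1 = 0.717·(0.3)^1 = 0.717·0.3 = 0.2151 M/s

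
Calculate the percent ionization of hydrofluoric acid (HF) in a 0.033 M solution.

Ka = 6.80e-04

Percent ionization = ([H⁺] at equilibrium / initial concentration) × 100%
Percent ionization = 13.4%

Let x = [H⁺]. Ka = x²/(C - x) ⇒ x² + (6.80e-04)x - (6.80e-04)(0.033) = 0. x = 4.4093e-03. Percent = (4.4093e-03/0.033) × 100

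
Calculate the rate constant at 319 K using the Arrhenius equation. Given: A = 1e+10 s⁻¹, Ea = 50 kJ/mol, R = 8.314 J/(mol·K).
6.49e+01 s⁻¹

k = A·exp(-Ea/(R·T)) = 1e+10·exp(-50000/(8.314·319)) = 1e+10·exp(-18.8525) = 1e+10·6.4932e-09 = 6.49e+01 s⁻¹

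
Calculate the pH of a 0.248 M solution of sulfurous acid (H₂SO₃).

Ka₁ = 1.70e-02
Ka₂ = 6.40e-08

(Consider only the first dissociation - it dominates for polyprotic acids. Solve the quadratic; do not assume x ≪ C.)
pH = 1.24

x² + Ka₁·x − Ka₁·C = 0 with Ka₁ = 1.70e-02, C = 0.248.
x = (−Ka₁ + √(Ka₁² + 4·Ka₁·C))/2 = 5.6985e-02 M, so pH = 1.24.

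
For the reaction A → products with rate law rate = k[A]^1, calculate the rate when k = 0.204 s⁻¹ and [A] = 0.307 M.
0.06263 M/s

rate = k·[A]^1 = 0.204·(0.307)^1 = 0.204·0.307 = 0.06263 M/s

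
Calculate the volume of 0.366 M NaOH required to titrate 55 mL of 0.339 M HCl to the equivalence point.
V_{base} = 50.9 mL

At equivalence: moles acid = moles base.
moles HCl = 0.339 M × 0.055 L = 0.018645 mol
V_NaOH = 0.018645 mol ÷ 0.366 M = 0.05094 L = 50.9 mL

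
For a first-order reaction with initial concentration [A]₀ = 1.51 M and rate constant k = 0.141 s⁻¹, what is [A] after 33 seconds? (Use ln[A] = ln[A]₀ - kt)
0.0144 M

ln[A] = ln[A]₀ - k·t = ln(1.51) - (0.141)·(33) = 0.4121 - 4.6530 = -4.2409
[A] = e^(-4.2409) = 0.0144 M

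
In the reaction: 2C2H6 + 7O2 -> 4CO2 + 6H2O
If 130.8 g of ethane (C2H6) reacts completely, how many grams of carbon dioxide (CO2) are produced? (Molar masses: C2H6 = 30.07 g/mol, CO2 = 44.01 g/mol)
Moles of C2H6 = 130.8 g ÷ 30.07 g/mol = 4.34985 mol
Mole ratio: 4 mol CO2 / 2 mol C2H6
Moles of CO2 = 4.34985 × (4/2) = 8.6997 mol
Mass of CO2 = 8.6997 mol × 44.01 g/mol = 382.9 g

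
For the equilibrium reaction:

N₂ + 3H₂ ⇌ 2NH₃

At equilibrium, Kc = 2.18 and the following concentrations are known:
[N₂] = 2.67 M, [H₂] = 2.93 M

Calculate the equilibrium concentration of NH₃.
[NH₃] = 12.1000 M

Kc = ([NH₃]^2) / ([N₂] × [H₂]^3) = 2.18
[NH₃]^2 = Kc · (reactant terms)/(other product terms) = 2.18 · 67.161 / 1 = 146.41
[NH₃] = (146.41)^(1/2) = 12.1000 M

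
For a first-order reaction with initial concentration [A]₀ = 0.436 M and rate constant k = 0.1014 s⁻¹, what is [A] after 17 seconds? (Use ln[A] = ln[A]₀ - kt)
0.0778 M

ln[A] = ln[A]₀ - k·t = ln(0.436) - (0.1014)·(17) = -0.8301 - 1.7238 = -2.5539
[A] = e^(-2.5539) = 0.0778 M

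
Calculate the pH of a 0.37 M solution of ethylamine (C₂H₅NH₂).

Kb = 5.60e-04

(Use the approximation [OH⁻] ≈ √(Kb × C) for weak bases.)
pH = 12.16

[OH⁻] = √(Kb × C) = √(5.60e-04 × 0.37) = 1.4394e-02. pOH = 1.84, pH = 14 - pOH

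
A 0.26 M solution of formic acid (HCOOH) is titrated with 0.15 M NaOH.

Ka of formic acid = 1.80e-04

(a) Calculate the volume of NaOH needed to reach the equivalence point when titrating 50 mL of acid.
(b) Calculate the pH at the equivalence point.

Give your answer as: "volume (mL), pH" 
V = 86.7 mL, pH = 8.36

(a) At equivalence: moles acid = moles base.
moles acid = 0.26 × 0.05 = 0.013 mol; V_NaOH = 0.013/0.15 = 0.08667 L = 86.7 mL.
(b) At equivalence, all acid → conjugate base A⁻ at [A⁻] = 0.013/0.1367 = 0.09512 M.
Kb = Kw/Ka = 1.0e-14/1.80e-04 = 5.556e-11; [OH⁻] = √(Kb·[A⁻]) = 2.299e-06; pOH = 5.64; pH = 14 − pOH = 8.36.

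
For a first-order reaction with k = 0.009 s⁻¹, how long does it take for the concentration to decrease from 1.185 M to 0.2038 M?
195.60 s

From ln[A] = ln[A]₀ - k·t: t = ln([A]₀/[A])/k = ln(1.185/0.2038)/0.009 = ln(5.8145)/0.009 = 1.7604/0.009 = 195.60 s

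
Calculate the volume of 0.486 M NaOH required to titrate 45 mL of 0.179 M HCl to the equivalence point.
V_{base} = 16.6 mL

At equivalence: moles acid = moles base.
moles HCl = 0.179 M × 0.045 L = 0.008055 mol
V_NaOH = 0.008055 mol ÷ 0.486 M = 0.01657 L = 16.6 mL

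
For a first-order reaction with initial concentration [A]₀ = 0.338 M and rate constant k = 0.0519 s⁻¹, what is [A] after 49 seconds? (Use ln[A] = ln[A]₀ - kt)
0.0266 M

ln[A] = ln[A]₀ - k·t = ln(0.338) - (0.0519)·(49) = -1.0847 - 2.5431 = -3.6278
[A] = e^(-3.6278) = 0.0266 M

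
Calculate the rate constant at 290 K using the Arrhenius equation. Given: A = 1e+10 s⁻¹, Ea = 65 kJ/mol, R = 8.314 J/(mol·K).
1.96e-02 s⁻¹

k = A·exp(-Ea/(R·T)) = 1e+10·exp(-65000/(8.314·290)) = 1e+10·exp(-26.9591) = 1e+10·1.9580e-12 = 1.96e-02 s⁻¹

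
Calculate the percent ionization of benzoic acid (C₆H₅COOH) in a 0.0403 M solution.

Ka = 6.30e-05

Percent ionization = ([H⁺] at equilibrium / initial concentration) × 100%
Percent ionization = 3.88%

Let x = [H⁺]. Ka = x²/(C - x) ⇒ x² + (6.30e-05)x - (6.30e-05)(0.0403) = 0. x = 1.5622e-03. Percent = (1.5622e-03/0.0403) × 100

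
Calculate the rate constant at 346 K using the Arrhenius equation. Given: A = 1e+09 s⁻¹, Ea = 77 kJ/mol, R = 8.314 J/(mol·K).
2.37e-03 s⁻¹

k = A·exp(-Ea/(R·T)) = 1e+09·exp(-77000/(8.314·346)) = 1e+09·exp(-26.7673) = 1e+09·2.3720e-12 = 2.37e-03 s⁻¹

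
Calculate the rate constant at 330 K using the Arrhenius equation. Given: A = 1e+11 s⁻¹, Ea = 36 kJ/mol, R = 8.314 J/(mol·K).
2.00e+05 s⁻¹

k = A·exp(-Ea/(R·T)) = 1e+11·exp(-36000/(8.314·330)) = 1e+11·exp(-13.1214) = 1e+11·2.0020e-06 = 2.00e+05 s⁻¹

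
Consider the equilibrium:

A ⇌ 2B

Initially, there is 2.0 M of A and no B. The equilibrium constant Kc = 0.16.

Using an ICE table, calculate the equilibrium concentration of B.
[B] = 0.527 M

ICE: [A] = 2.0 − x, [B] = 2x.
Kc = (2x)²/(2.0 − x) = 0.16 ⇒ 4x² + 0.16x − 0.32 = 0.
x = (−0.16 + √(0.16² + 4·4·0.32))/(2·4) = (−0.16 + √5.1456)/8 = 0.26355.
[B] = 2x = 0.527 M.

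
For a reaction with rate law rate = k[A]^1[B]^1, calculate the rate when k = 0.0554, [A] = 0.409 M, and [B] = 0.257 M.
0.005823 M/s

rate = k·[A]^1·[B]^1 = 0.0554·(0.409)^1·(0.257)^1 = 0.0554·0.409·0.257 = 0.005823 M/s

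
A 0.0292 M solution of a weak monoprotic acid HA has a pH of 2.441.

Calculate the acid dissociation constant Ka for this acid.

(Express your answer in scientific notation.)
K_a = 5.13e-04

[H⁺] = 10^(−pH) = 10^(−2.441) = 3.622e-03 M. For HA ⇌ H⁺ + A⁻, Ka = x²/(C − x) = (3.622e-03)²/(0.0292 − 3.622e-03) = 5.13e-04.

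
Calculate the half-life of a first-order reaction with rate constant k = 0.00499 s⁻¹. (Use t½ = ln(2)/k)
138.91 s

t½ = ln(2)/k = 0.6931/0.00499 = 138.91 s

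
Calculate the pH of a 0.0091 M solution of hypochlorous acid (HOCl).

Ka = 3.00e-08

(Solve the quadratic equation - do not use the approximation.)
pH = 4.78

x² + Ka×x - Ka×C = 0. Using quadratic formula: [H⁺] = 1.6508e-05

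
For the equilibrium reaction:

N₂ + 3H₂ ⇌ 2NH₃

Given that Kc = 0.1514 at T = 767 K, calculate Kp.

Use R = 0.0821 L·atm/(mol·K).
K_p = 3.82e-05

Δn = (moles gaseous products) − (moles gaseous reactants) = -2
T = 767 K; RT = 0.0821 × 767 = 62.9707
Kp = Kc·(RT)^Δn = 0.1514 × (62.9707)^-2 = 0.1514 × 0.000252187 = 3.82e-05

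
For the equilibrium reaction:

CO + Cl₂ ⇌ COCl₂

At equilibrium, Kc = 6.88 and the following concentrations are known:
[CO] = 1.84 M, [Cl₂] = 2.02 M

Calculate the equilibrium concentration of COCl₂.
[COCl₂] = 25.5716 M

Kc = ([COCl₂]) / ([CO] × [Cl₂]) = 6.88
[COCl₂]^1 = Kc · (reactant terms)/(other product terms) = 6.88 · 3.7168 / 1 = 25.572
[COCl₂] = 25.5716 M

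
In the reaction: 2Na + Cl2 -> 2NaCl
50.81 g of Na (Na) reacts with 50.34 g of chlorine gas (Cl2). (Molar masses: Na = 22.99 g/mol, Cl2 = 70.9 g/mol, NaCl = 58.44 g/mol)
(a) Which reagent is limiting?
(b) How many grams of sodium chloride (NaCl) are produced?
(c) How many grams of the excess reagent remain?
(a) Cl2, (b) 82.99 g, (c) 18.16 g

Moles of Na = 50.81 g ÷ 22.99 g/mol = 2.21009 mol
Moles of Cl2 = 50.34 g ÷ 70.9 g/mol = 0.710014 mol
Moles ÷ coefficient: Na: 2.21009/2 = 1.105, Cl2: 0.710014/1 = 0.71
(a) Cl2 has the smaller value, so Cl2 is the limiting reagent.
(b) Moles of NaCl = 0.710014 mol Cl2 × (2/1) = 1.42003 mol; mass = 1.42003 mol × 58.44 g/mol = 82.99 g
(c) Na consumed = 0.710014 × (2/1) = 1.42003 mol; remaining = 2.21009 − 1.42003 = 0.790063 mol; mass = 0.790063 mol × 22.99 g/mol = 18.16 g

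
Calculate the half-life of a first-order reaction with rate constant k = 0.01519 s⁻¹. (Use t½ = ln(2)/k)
45.63 s

t½ = ln(2)/k = 0.6931/0.01519 = 45.63 s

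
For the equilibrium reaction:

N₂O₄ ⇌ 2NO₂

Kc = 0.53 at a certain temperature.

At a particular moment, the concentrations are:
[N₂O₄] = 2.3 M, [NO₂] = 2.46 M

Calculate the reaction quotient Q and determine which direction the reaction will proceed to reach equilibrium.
Q = 2.631, Q > K, reaction proceeds reverse (toward reactants)

Q = ([NO₂]^2) / ([N₂O₄])
  = ((2.46)^2) / ((2.3)) = 6.0516/2.3 = 2.631
Since Q = 2.631 > Kc = 0.53, the reaction proceeds reverse (toward reactants) to reach equilibrium.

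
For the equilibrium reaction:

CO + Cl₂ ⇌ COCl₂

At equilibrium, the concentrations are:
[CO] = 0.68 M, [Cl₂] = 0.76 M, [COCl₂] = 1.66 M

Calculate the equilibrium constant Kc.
K_c = 3.2121

Kc = ([COCl₂]) / ([CO] × [Cl₂])
   = ((1.66)) / ((0.68)·(0.76))
   = 1.66 / 0.5168 = 3.2121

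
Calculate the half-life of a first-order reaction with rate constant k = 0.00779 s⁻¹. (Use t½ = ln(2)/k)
88.98 s

t½ = ln(2)/k = 0.6931/0.00779 = 88.98 s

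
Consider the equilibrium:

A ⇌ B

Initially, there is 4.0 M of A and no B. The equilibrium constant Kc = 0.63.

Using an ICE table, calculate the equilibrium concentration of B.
[B] = 1.546 M

ICE: [A] = 4.0 − x, [B] = x.
Kc = x/(4.0 − x) = 0.63 ⇒ x = 0.63·4.0/(1 + 0.63) = 2.52/1.63 = 1.546.
[B] = x = 1.546 M.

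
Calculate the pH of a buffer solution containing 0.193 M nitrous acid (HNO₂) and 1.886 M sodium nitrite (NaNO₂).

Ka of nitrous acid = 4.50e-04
pH = 4.34

pKa = -log(4.50e-04) = 3.35. pH = pKa + log([A⁻]/[HA]) = 3.35 + log(1.886/0.193)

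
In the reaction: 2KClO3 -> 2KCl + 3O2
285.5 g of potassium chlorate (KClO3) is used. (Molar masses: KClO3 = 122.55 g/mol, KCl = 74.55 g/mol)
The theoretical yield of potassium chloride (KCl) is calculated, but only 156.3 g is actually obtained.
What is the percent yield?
Moles of KClO3 = 285.5 g ÷ 122.55 g/mol = 2.32966 mol
Mole ratio: 2 mol KCl / 2 mol KClO3
Moles of KCl = 2.32966 × (2/2) = 2.32966 mol
Theoretical yield = 2.32966 mol × 74.55 g/mol = 173.68 g
Actual yield = 156.3 g
Percent yield = (156.3 / 173.68) × 100% = 90.0%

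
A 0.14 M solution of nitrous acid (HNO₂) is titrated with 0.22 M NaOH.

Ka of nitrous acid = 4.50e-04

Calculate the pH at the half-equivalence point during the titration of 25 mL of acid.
pH = pKa = 3.35

At the half-equivalence point, [HA] = [A⁻], so by Henderson–Hasselbalch pH = pKa + log(1) = pKa.
pKa = −log(4.50e-04) = 3.35.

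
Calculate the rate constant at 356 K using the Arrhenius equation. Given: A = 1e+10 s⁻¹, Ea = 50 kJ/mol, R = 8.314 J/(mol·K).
4.61e+02 s⁻¹

k = A·exp(-Ea/(R·T)) = 1e+10·exp(-50000/(8.314·356)) = 1e+10·exp(-16.8931) = 1e+10·4.6069e-08 = 4.61e+02 s⁻¹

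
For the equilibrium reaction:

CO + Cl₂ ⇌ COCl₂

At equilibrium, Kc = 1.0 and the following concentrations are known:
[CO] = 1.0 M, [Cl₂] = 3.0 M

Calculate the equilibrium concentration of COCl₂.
[COCl₂] = 3.0000 M

Kc = ([COCl₂]) / ([CO] × [Cl₂]) = 1.0
[COCl₂]^1 = Kc · (reactant terms)/(other product terms) = 1.0 · 3 / 1 = 3
[COCl₂] = 3.0000 M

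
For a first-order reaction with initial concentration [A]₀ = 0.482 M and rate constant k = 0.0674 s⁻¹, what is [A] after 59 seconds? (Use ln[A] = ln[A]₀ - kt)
0.0090 M

ln[A] = ln[A]₀ - k·t = ln(0.482) - (0.0674)·(59) = -0.7298 - 3.9766 = -4.7064
[A] = e^(-4.7064) = 0.0090 M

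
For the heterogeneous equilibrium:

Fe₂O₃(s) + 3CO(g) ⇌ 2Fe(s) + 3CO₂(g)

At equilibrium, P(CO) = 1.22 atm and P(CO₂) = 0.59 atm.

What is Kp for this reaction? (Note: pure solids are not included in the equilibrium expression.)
K_p = 0.113

Solids (Fe₂O₃, Fe) are excluded.
Kp = P(CO₂)³/P(CO)³ = (0.59)³/(1.22)³ = 0.2054/1.816 = 0.113.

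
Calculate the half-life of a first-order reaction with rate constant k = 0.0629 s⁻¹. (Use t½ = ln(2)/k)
11.02 s

t½ = ln(2)/k = 0.6931/0.0629 = 11.02 s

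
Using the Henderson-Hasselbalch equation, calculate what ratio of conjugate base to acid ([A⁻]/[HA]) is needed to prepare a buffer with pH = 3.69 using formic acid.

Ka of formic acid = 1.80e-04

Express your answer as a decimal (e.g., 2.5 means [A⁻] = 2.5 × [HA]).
[A⁻]/[HA] = 0.882

pKa = −log(1.80e-04) = 3.7447. pH = pKa + log([A⁻]/[HA]). 3.69 = 3.7447 + log(ratio). log(ratio) = 3.69 − 3.7447 = -0.0547. ratio = 10^(-0.0547) = 0.882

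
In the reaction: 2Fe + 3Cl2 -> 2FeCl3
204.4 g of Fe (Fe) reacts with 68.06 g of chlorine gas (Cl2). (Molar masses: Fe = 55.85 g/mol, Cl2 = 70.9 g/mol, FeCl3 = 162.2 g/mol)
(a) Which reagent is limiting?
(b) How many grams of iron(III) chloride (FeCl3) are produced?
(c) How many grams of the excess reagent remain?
(a) Cl2, (b) 103.8 g, (c) 168.7 g

Moles of Fe = 204.4 g ÷ 55.85 g/mol = 3.6598 mol
Moles of Cl2 = 68.06 g ÷ 70.9 g/mol = 0.959944 mol
Moles ÷ coefficient: Fe: 3.6598/2 = 1.83, Cl2: 0.959944/3 = 0.32
(a) Cl2 has the smaller value, so Cl2 is the limiting reagent.
(b) Moles of FeCl3 = 0.959944 mol Cl2 × (2/3) = 0.639962 mol; mass = 0.639962 mol × 162.2 g/mol = 103.8 g
(c) Fe consumed = 0.959944 × (2/3) = 0.639962 mol; remaining = 3.6598 − 0.639962 = 3.01984 mol; mass = 3.01984 mol × 55.85 g/mol = 168.7 g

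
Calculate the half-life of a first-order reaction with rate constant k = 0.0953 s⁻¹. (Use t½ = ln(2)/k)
7.27 s

t½ = ln(2)/k = 0.6931/0.0953 = 7.27 s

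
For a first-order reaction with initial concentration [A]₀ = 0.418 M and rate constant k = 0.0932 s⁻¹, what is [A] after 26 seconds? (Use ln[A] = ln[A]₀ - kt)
0.0371 M

ln[A] = ln[A]₀ - k·t = ln(0.418) - (0.0932)·(26) = -0.8723 - 2.4232 = -3.2955
[A] = e^(-3.2955) = 0.0371 M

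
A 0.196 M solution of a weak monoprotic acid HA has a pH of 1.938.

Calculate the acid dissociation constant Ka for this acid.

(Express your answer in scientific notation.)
K_a = 7.21e-04

[H⁺] = 10^(−pH) = 10^(−1.938) = 1.153e-02 M. For HA ⇌ H⁺ + A⁻, Ka = x²/(C − x) = (1.153e-02)²/(0.196 − 1.153e-02) = 7.21e-04.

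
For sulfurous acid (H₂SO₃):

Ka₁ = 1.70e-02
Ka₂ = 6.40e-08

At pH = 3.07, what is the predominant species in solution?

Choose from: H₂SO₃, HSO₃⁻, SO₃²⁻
HSO₃⁻

pKa1 = 1.77, pKa2 = 7.19. Each pKa is the crossover between adjacent species; pH = 3.07 lies in the region where HSO₃⁻ predominates.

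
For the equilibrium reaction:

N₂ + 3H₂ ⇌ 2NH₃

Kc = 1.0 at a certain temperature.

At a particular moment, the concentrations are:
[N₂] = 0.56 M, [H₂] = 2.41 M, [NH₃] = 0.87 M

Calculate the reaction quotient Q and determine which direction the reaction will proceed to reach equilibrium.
Q = 0.097, Q < K, reaction proceeds forward (toward products)

Q = ([NH₃]^2) / ([N₂] × [H₂]^3)
  = ((0.87)^2) / ((0.56)·(2.41)^3) = 0.7569/7.8386 = 0.09656
Since Q = 0.09656 < Kc = 1.0, the reaction proceeds forward (toward products) to reach equilibrium.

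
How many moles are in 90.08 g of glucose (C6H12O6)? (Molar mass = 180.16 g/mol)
Moles = 90.08 g ÷ 180.16 g/mol = 0.5 mol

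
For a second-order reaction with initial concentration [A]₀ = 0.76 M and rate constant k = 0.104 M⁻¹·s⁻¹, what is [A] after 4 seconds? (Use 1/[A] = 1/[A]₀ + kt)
0.5774 M

1/[A] = 1/[A]₀ + k·t = 1/0.76 + (0.104)·(4) = 1.3158 + 0.4160 = 1.7318
[A] = 1/1.7318 = 0.5774 M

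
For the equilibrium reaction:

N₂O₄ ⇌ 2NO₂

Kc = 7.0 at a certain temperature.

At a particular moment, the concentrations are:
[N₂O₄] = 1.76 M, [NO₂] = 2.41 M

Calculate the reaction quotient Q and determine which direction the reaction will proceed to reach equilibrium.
Q = 3.300, Q < K, reaction proceeds forward (toward products)

Q = ([NO₂]^2) / ([N₂O₄])
  = ((2.41)^2) / ((1.76)) = 5.8081/1.76 = 3.3
Since Q = 3.3 < Kc = 7.0, the reaction proceeds forward (toward products) to reach equilibrium.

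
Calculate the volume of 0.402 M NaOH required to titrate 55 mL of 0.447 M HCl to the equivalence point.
V_{base} = 61.2 mL

At equivalence: moles acid = moles base.
moles HCl = 0.447 M × 0.055 L = 0.024585 mol
V_NaOH = 0.024585 mol ÷ 0.402 M = 0.06116 L = 61.2 mL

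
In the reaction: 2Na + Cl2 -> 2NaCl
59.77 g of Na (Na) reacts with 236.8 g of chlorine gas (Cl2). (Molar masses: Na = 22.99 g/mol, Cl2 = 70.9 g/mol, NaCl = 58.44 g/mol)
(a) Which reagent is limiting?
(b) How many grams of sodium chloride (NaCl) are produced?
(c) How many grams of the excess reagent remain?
(a) Na, (b) 151.9 g, (c) 144.6 g

Moles of Na = 59.77 g ÷ 22.99 g/mol = 2.59983 mol
Moles of Cl2 = 236.8 g ÷ 70.9 g/mol = 3.33992 mol
Moles ÷ coefficient: Na: 2.59983/2 = 1.3, Cl2: 3.33992/1 = 3.34
(a) Na has the smaller value, so Na is the limiting reagent.
(b) Moles of NaCl = 2.59983 mol Na × (2/2) = 2.59983 mol; mass = 2.59983 mol × 58.44 g/mol = 151.9 g
(c) Cl2 consumed = 2.59983 × (1/2) = 1.29991 mol; remaining = 3.33992 − 1.29991 = 2.04 mol; mass = 2.04 mol × 70.9 g/mol = 144.6 g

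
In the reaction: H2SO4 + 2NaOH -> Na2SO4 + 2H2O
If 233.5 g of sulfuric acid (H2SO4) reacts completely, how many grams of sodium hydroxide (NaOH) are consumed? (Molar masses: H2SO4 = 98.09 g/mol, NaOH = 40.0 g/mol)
Moles of H2SO4 = 233.5 g ÷ 98.09 g/mol = 2.38047 mol
Mole ratio: 2 mol NaOH / 1 mol H2SO4
Moles of NaOH = 2.38047 × (2/1) = 4.76093 mol
Mass of NaOH = 4.76093 mol × 40.0 g/mol = 190.4 g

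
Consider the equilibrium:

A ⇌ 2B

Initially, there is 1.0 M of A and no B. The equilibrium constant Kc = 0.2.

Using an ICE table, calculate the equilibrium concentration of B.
[B] = 0.400 M

ICE: [A] = 1.0 − x, [B] = 2x.
Kc = (2x)²/(1.0 − x) = 0.2 ⇒ 4x² + 0.2x − 0.2 = 0.
x = (−0.2 + √(0.2² + 4·4·0.2))/(2·4) = (−0.2 + √3.24)/8 = 0.2.
[B] = 2x = 0.400 M.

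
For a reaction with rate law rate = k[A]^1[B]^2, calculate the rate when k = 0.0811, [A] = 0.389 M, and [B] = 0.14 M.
0.0006183 M/s

rate = k·[A]^1·[B]^2 = 0.0811·(0.389)^1·(0.14)^2 = 0.0811·0.389·0.0196 = 0.0006183 M/s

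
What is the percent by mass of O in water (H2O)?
Mass of O in formula = 16.0 × 1 = 16 g/mol
Molar mass = 18.02 g/mol
% O = (16/18.02) × 100% = 88.79%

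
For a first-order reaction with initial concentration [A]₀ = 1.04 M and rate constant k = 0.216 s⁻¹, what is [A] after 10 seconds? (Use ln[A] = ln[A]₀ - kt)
0.1199 M

ln[A] = ln[A]₀ - k·t = ln(1.04) - (0.216)·(10) = 0.0392 - 2.1600 = -2.1208
[A] = e^(-2.1208) = 0.1199 M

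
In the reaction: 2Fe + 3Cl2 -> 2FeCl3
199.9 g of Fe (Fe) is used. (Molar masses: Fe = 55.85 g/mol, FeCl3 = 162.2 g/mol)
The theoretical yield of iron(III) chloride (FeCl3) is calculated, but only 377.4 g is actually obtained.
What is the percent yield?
Moles of Fe = 199.9 g ÷ 55.85 g/mol = 3.57923 mol
Mole ratio: 2 mol FeCl3 / 2 mol Fe
Moles of FeCl3 = 3.57923 × (2/2) = 3.57923 mol
Theoretical yield = 3.57923 mol × 162.2 g/mol = 580.55 g
Actual yield = 377.4 g
Percent yield = (377.4 / 580.55) × 100% = 65.0%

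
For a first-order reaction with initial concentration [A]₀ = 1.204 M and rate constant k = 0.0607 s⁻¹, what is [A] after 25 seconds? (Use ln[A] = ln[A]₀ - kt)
0.2640 M

ln[A] = ln[A]₀ - k·t = ln(1.204) - (0.0607)·(25) = 0.1856 - 1.5175 = -1.3319
[A] = e^(-1.3319) = 0.2640 M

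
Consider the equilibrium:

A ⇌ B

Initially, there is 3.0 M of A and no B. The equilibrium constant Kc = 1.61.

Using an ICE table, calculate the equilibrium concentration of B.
[B] = 1.851 M

ICE: [A] = 3.0 − x, [B] = x.
Kc = x/(3.0 − x) = 1.61 ⇒ x = 1.61·3.0/(1 + 1.61) = 4.83/2.61 = 1.851.
[B] = x = 1.851 M.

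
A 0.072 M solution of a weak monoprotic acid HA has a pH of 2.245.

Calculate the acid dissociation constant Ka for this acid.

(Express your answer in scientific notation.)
K_a = 4.88e-04

[H⁺] = 10^(−pH) = 10^(−2.245) = 5.689e-03 M. For HA ⇌ H⁺ + A⁻, Ka = x²/(C − x) = (5.689e-03)²/(0.072 − 5.689e-03) = 4.88e-04.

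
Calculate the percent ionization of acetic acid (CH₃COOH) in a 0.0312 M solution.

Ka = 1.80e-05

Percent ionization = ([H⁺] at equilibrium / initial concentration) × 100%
Percent ionization = 2.37%

Let x = [H⁺]. Ka = x²/(C - x) ⇒ x² + (1.80e-05)x - (1.80e-05)(0.0312) = 0. x = 7.4045e-04. Percent = (7.4045e-04/0.0312) × 100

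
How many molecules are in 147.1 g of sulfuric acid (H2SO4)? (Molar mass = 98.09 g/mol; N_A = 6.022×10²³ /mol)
Moles = 147.1 g ÷ 98.09 g/mol = 1.49964 mol
Molecules = 1.49964 mol × 6.022×10²³ /mol = 9.031e+23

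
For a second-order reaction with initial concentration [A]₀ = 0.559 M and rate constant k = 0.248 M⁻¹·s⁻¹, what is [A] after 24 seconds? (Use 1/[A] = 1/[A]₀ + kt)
0.1292 M

1/[A] = 1/[A]₀ + k·t = 1/0.559 + (0.248)·(24) = 1.7889 + 5.9520 = 7.7409
[A] = 1/7.7409 = 0.1292 M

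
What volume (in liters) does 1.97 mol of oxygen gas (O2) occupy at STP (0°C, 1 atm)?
At STP, 1 mol of gas occupies 22.4 L
Volume = 1.97 mol × 22.4 L/mol = 44.13 L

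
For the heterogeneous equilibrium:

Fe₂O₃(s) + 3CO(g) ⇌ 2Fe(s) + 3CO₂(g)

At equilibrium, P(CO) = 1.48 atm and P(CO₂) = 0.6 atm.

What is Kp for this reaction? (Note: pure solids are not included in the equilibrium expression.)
K_p = 0.067

Solids (Fe₂O₃, Fe) are excluded.
Kp = P(CO₂)³/P(CO)³ = (0.6)³/(1.48)³ = 0.216/3.242 = 0.067.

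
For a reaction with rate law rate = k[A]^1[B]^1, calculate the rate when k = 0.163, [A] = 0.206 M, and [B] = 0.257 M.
0.00863 M/s

rate = k·[A]^1·[B]^1 = 0.163·(0.206)^1·(0.257)^1 = 0.163·0.206·0.257 = 0.00863 M/s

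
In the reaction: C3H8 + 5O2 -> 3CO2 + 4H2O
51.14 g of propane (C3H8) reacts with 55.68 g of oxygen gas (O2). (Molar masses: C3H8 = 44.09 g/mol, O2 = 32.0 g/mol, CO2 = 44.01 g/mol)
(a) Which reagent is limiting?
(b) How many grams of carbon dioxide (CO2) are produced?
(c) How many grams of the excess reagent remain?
(a) O2, (b) 45.95 g, (c) 35.8 g

Moles of C3H8 = 51.14 g ÷ 44.09 g/mol = 1.1599 mol
Moles of O2 = 55.68 g ÷ 32.0 g/mol = 1.74 mol
Moles ÷ coefficient: C3H8: 1.1599/1 = 1.16, O2: 1.74/5 = 0.348
(a) O2 has the smaller value, so O2 is the limiting reagent.
(b) Moles of CO2 = 1.74 mol O2 × (3/5) = 1.044 mol; mass = 1.044 mol × 44.01 g/mol = 45.95 g
(c) C3H8 consumed = 1.74 × (1/5) = 0.348 mol; remaining = 1.1599 − 0.348 = 0.8119 mol; mass = 0.8119 mol × 44.09 g/mol = 35.8 g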